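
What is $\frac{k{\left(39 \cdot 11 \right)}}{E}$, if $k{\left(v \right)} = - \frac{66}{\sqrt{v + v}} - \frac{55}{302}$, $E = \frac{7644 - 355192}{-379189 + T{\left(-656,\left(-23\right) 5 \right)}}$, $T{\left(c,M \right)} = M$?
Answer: $- \frac{153395}{771761} - \frac{5578 \sqrt{858}}{66443} \approx -2.6578$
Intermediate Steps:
$E = \frac{5111}{5578}$ ($E = \frac{7644 - 355192}{-379189 - 115} = - \frac{347548}{-379189 - 115} = - \frac{347548}{-379304} = \left(-347548\right) \left(- \frac{1}{379304}\right) = \frac{5111}{5578} \approx 0.91628$)
$k{\left(v \right)} = - \frac{55}{302} - \frac{33 \sqrt{2}}{\sqrt{v}}$ ($k{\left(v \right)} = - \frac{66}{\sqrt{2 v}} - \frac{55}{302} = - \frac{66}{\sqrt{2} \sqrt{v}} - \frac{55}{302} = - 66 \frac{\sqrt{2}}{2 \sqrt{v}} - \frac{55}{302} = - \frac{33 \sqrt{2}}{\sqrt{v}} - \frac{55}{302} = - \frac{55}{302} - \frac{33 \sqrt{2}}{\sqrt{v}}$)
$\frac{k{\left(39 \cdot 11 \right)}}{E} = \frac{- \frac{55}{302} - \frac{33 \sqrt{2}}{\sqrt{429}}}{\frac{5111}{5578}} = \left(- \frac{55}{302} - \frac{33 \sqrt{2}}{\sqrt{429}}\right) \frac{5578}{5111} = \left(- \frac{55}{302} - 33 \sqrt{2} \frac{\sqrt{429}}{429}\right) \frac{5578}{5111} = \left(- \frac{55}{302} - \frac{\sqrt{858}}{13}\right) \frac{5578}{5111} = - \frac{153395}{771761} - \frac{5578 \sqrt{858}}{66443}$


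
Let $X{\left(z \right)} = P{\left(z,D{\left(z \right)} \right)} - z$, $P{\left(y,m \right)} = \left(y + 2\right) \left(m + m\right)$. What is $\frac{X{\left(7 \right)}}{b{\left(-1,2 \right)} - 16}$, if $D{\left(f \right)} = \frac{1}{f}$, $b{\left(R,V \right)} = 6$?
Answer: $\frac{31}{70} \approx 0.44286$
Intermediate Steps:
$P{\left(y,m \right)} = 2 m \left(2 + y\right)$ ($P{\left(y,m \right)} = \left(2 + y\right) 2 m = 2 m \left(2 + y\right)$)
$X{\left(z \right)} = - z + \frac{2 \left(2 + z\right)}{z}$ ($X{\left(z \right)} = \frac{2 \left(2 + z\right)}{z} - z = - z + \frac{2 \left(2 + z\right)}{z}$)
$\frac{X{\left(7 \right)}}{b{\left(-1,2 \right)} - 16} = \frac{2 - 7 + \frac{4}{7}}{6 - 16} = \frac{2 - 7 + 4 \cdot \frac{1}{7}}{-10} = - \frac{2 - 7 + \frac{4}{7}}{10} = \left(- \frac{1}{10}\right) \left(- \frac{31}{7}\right) = \frac{31}{70}$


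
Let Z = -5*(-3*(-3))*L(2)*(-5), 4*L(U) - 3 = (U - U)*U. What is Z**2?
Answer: 455625/16 ≈ 28477.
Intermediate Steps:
L(U) = 3/4 (L(U) = 3/4 + ((U - U)*U)/4 = 3/4 + (0*U)/4 = 3/4 + (1/4)*0 = 3/4 + 0 = 3/4)
Z = 675/4 (Z = -5*(-3*(-3))*3/4*(-5) = -45*3/4*(-5) = -5*27/4*(-5) = -135/4*(-5) = 675/4 ≈ 168.75)
Z**2 = (675/4)**2 = 455625/16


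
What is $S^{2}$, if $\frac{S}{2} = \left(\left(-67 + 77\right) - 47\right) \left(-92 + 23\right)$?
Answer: $26071236$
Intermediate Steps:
$S = 5106$ ($S = 2 \left(\left(-67 + 77\right) - 47\right) \left(-92 + 23\right) = 2 \left(10 - 47\right) \left(-69\right) = 2 \left(\left(-37\right) \left(-69\right)\right) = 2 \cdot 2553 = 5106$)
$S^{2} = 5106^{2} = 26071236$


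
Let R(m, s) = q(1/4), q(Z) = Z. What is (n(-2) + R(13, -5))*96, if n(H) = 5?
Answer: 504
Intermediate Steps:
R(m, s) = ¼ (R(m, s) = 1/4 = ¼)
(n(-2) + R(13, -5))*96 = (5 + ¼)*96 = (21/4)*96 = 504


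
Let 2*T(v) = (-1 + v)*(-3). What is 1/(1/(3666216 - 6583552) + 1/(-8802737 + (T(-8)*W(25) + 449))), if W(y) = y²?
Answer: -51309233284536/23422373 ≈ -2.1906e+6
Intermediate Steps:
T(v) = 3/2 - 3*v/2 (T(v) = ((-1 + v)*(-3))/2 = (3 - 3*v)/2 = 3/2 - 3*v/2)
1/(1/(3666216 - 6583552) + 1/(-8802737 + (T(-8)*W(25) + 449))) = 1/(1/(3666216 - 6583552) + 1/(-8802737 + ((3/2 - 3/2*(-8))*25² + 449))) = 1/(1/(-2917336) + 1/(-8802737 + ((3/2 + 12)*625 + 449))) = 1/(-1/2917336 + 1/(-8802737 + ((27/2)*625 + 449))) = 1/(-1/2917336 + 1/(-8802737 + (16875/2 + 449))) = 1/(-1/2917336 + 1/(-8802737 + 17773/2)) = 1/(-1/2917336 + 1/(-17587701/2)) = 1/(-1/2917336 - 2/17587701) = 1/(-23422373/51309233284536) = -51309233284536/23422373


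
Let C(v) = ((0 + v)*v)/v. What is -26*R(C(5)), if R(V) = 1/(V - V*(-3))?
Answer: -13/10 ≈ -1.3000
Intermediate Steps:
C(v) = v (C(v) = (v*v)/v = v²/v = v)
R(V) = 1/(4*V) (R(V) = 1/(V + 3*V) = 1/(4*V))
-26*R(C(5)) = -13/(2*5) = -26*1/20 = -13/10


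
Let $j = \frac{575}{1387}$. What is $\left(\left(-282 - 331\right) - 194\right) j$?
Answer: $- \frac{464025}{1387} \approx -334.55$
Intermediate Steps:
$j = \frac{575}{1387}$ ($j = 575 \cdot \frac{1}{1387} = \frac{575}{1387} \approx 0.41456$)
$\left(\left(-282 - 331\right) - 194\right) j = \left(\left(-282 - 331\right) - 194\right) \frac{575}{1387} = \left(-613 - 194\right) \frac{575}{1387} = \left(-807\right) \frac{575}{1387} = - \frac{464025}{1387}$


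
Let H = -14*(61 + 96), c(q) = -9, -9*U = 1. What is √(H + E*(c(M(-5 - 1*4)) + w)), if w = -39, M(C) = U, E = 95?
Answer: I*√6758 ≈ 82.207*I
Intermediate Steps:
U = -⅑ (U = -⅑*1 = -⅑ ≈ -0.11111)
M(C) = -⅑
H = -2198 (H = -14*157 = -2198)
√(H + E*(c(M(-5 - 1*4)) + w)) = √(-2198 + 95*(-9 - 39)) = √(-2198 + 95*(-48)) = √(-2198 - 4560) = √(-6758) = I*√6758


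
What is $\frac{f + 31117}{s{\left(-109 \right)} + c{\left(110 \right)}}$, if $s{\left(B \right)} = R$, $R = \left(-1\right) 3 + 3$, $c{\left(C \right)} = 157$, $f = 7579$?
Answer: $\frac{38696}{157} \approx 246.47$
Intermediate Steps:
$R = 0$ ($R = -3 + 3 = 0$)
$s{\left(B \right)} = 0$
$\frac{f + 31117}{s{\left(-109 \right)} + c{\left(110 \right)}} = \frac{7579 + 31117}{0 + 157} = \frac{38696}{157}$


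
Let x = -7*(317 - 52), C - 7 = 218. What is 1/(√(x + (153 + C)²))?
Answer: √141029/141029 ≈ 0.0026628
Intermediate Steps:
C = 225 (C = 7 + 218 = 225)
x = -1855 (x = -7*265 = -1855)
1/(√(x + (153 + C)²)) = 1/(√(-1855 + (153 + 225)²)) = 1/(√(-1855 + 378²)) = 1/(√(-1855 + 142884)) = 1/(√141029) = √141029/141029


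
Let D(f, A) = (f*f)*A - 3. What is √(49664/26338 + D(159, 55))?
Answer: 2*√60284018450045/13169 ≈ 1179.2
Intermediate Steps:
D(f, A) = -3 + A*f² (D(f, A) = f²*A - 3 = A*f² - 3 = -3 + A*f²)
√(49664/26338 + D(159, 55)) = √(49664/26338 + (-3 + 55*159²)) = √(49664*(1/26338) + (-3 + 55*25281)) = √(24832/13169 + (-3 + 1390455)) = √(24832/13169 + 1390452) = √(18310887220/13169) = 2*√60284018450045/13169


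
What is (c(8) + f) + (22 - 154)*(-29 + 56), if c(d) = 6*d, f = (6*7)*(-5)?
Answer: -3726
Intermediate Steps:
f = -210 (f = 42*(-5) = -210)
(c(8) + f) + (22 - 154)*(-29 + 56) = (6*8 - 210) + (22 - 154)*(-29 + 56) = (48 - 210) - 132*27 = -162 - 3564 = -3726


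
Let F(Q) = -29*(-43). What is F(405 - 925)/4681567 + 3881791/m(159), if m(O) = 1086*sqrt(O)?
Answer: 1247/4681567 + 3881791*sqrt(159)/172674 ≈ 283.47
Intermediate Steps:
F(Q) = 1247
F(405 - 925)/4681567 + 3881791/m(159) = 1247/4681567 + 3881791/((1086*sqrt(159))) = 1247*(1/4681567) + 3881791*(sqrt(159)/172674) = 1247/4681567 + 3881791*sqrt(159)/172674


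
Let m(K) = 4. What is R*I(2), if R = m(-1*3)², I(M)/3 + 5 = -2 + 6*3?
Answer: 528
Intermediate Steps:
I(M) = 33 (I(M) = -15 + 3*(-2 + 6*3) = -15 + 3*(-2 + 18) = -15 + 3*16 = -15 + 48 = 33)
R = 16 (R = 4² = 16)
R*I(2) = 16*33 = 528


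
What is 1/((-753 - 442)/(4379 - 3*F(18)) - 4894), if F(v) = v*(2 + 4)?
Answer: -811/3969273 ≈ -0.00020432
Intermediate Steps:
F(v) = 6*v (F(v) = v*6 = 6*v)
1/((-753 - 442)/(4379 - 3*F(18)) - 4894) = 1/((-753 - 442)/(4379 - 18*18) - 4894) = 1/(-1195/(4379 - 3*108) - 4894) = 1/(-1195/(4379 - 324) - 4894) = 1/(-1195/4055 - 4894) = 1/(-1195*1/4055 - 4894) = 1/(-239/811 - 4894) = 1/(-3969273/811) = -811/3969273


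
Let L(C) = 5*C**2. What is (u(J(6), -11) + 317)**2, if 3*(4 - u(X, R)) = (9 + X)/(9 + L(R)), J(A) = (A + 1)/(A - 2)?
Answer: 5593627057225/54287424 ≈ 1.0304e+5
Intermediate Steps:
J(A) = (1 + A)/(-2 + A)
u(X, R) = 4 - (9 + X)/(3*(9 + 5*R**2))
(u(J(6), -11) + 317)**2 = ((99 - (1 + 6)/(-2 + 6) + 60*(-11)**2)/(3*(9 + 5*(-11)**2)) + 317)**2 = ((99 - 7/4 + 60*121)/(3*(9 + 5*121)) + 317)**2 = ((99 - 7/4 + 7260)/(3*(9 + 605)) + 317)**2 = ((1/3)*(99 - 1*7/4 + 7260)/614 + 317)**2 = ((1/3)*(1/614)*(99 - 7/4 + 7260) + 317)**2 = ((1/3)*(1/614)*(29429/4) + 317)**2 = (29429/7368 + 317)**2 = (2365085/7368)**2 = 5593627057225/54287424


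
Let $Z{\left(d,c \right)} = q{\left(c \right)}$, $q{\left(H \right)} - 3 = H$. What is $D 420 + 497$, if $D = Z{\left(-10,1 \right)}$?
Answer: $2177$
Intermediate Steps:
$q{\left(H \right)} = 3 + H$
$Z{\left(d,c \right)} = 3 + c$
$D = 4$ ($D = 3 + 1 = 4$)
$D 420 + 497 = 4 \cdot 420 + 497 = 1680 + 497 = 2177$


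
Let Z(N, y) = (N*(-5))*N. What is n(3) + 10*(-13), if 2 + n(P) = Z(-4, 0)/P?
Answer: -476/3 ≈ -158.67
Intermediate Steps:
Z(N, y) = -5*N² (Z(N, y) = (-5*N)*N = -5*N²)
n(P) = -2 - 80/P (n(P) = -2 + (-5*(-4)²)/P = -2 + (-5*16)/P = -2 - 80/P)
n(3) + 10*(-13) = (-2 - 80/3) + 10*(-13) = (-2 - 80*⅓) - 130 = (-2 - 80/3) - 130 = -86/3 - 130 = -476/3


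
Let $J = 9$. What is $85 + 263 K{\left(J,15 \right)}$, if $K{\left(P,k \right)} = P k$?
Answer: $35590$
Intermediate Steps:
$85 + 263 K{\left(J,15 \right)} = 85 + 263 \cdot 9 \cdot 15 = 85 + 263 \cdot 135 = 85 + 35505 = 35590$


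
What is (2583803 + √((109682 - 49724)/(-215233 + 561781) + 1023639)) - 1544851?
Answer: 1038952 + √3414846527562090/57758 ≈ 1.0400e+6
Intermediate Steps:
(2583803 + √((109682 - 49724)/(-215233 + 561781) + 1023639)) - 1544851 = (2583803 + √(59958/346548 + 1023639)) - 1544851 = (2583803 + √(59958*(1/346548) + 1023639)) - 1544851 = (2583803 + √(9993/57758 + 1023639)) - 1544851 = (2583803 + √(59123351355/57758)) - 1544851 = (2583803 + √3414846527562090/57758) - 1544851 = 1038952 + √3414846527562090/57758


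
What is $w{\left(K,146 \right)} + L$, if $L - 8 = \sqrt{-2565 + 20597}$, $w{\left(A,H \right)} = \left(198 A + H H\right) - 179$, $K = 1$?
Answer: $21343 + 28 \sqrt{23} \approx 21477.0$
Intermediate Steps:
$w{\left(A,H \right)} = -179 + H^{2} + 198 A$ ($w{\left(A,H \right)} = \left(198 A + H^{2}\right) - 179 = \left(H^{2} + 198 A\right) - 179 = -179 + H^{2} + 198 A$)
$L = 8 + 28 \sqrt{23}$ ($L = 8 + \sqrt{-2565 + 20597} = 8 + \sqrt{18032} = 8 + 28 \sqrt{23} \approx 142.28$)
$w{\left(K,146 \right)} + L = \left(-179 + 146^{2} + 198 \cdot 1\right) + \left(8 + 28 \sqrt{23}\right) = \left(-179 + 21316 + 198\right) + \left(8 + 28 \sqrt{23}\right) = 21335 + \left(8 + 28 \sqrt{23}\right) = 21343 + 28 \sqrt{23}$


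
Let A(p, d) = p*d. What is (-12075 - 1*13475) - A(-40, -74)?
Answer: -28510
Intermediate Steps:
A(p, d) = d*p
(-12075 - 1*13475) - A(-40, -74) = (-12075 - 1*13475) - (-74)*(-40) = (-12075 - 13475) - 1*2960 = -25550 - 2960 = -28510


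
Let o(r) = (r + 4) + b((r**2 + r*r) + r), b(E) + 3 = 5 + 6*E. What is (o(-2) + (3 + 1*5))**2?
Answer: 2304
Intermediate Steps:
b(E) = 2 + 6*E (b(E) = -3 + (5 + 6*E) = 2 + 6*E)
o(r) = 6 + 7*r + 12*r**2 (o(r) = (r + 4) + (2 + 6*((r**2 + r*r) + r)) = (4 + r) + (2 + 6*((r**2 + r**2) + r)) = (4 + r) + (2 + 6*(2*r**2 + r)) = (4 + r) + (2 + 6*(r + 2*r**2)) = (4 + r) + (2 + (6*r + 12*r**2)) = (4 + r) + (2 + 6*r + 12*r**2) = 6 + 7*r + 12*r**2)
(o(-2) + (3 + 1*5))**2 = ((6 + 7*(-2) + 12*(-2)**2) + (3 + 1*5))**2 = ((6 - 14 + 12*4) + (3 + 5))**2 = ((6 - 14 + 48) + 8)**2 = (40 + 8)**2 = 48**2 = 2304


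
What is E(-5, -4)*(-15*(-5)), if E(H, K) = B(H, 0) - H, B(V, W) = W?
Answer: 375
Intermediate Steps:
E(H, K) = -H (E(H, K) = 0 - H = -H)
E(-5, -4)*(-15*(-5)) = (-1*(-5))*(-15*(-5)) = 5*75 = 375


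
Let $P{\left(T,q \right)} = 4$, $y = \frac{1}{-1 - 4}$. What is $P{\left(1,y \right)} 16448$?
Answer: $65792$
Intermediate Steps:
$y = - \frac{1}{5}$ ($y = \frac{1}{-5} = - \frac{1}{5} \approx -0.2$)
$P{\left(1,y \right)} 16448 = 4 \cdot 16448 = 65792$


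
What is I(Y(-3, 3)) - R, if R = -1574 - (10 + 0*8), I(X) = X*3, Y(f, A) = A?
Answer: 1593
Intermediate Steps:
I(X) = 3*X
R = -1584 (R = -1574 - (10 + 0) = -1574 - 1*10 = -1574 - 10 = -1584)
I(Y(-3, 3)) - R = 3*3 - 1*(-1584) = 9 + 1584 = 1593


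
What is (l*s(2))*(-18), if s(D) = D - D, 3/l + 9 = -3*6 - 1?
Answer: 0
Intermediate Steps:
l = -3/28 (l = 3/(-9 + (-3*6 - 1)) = 3/(-9 + (-18 - 1)) = 3/(-9 - 19) = 3/(-28) = 3*(-1/28) = -3/28 ≈ -0.10714)
s(D) = 0
(l*s(2))*(-18) = -3/28*0*(-18) = 0*(-18) = 0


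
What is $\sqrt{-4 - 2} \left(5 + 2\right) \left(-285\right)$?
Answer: $- 1995 i \sqrt{6} \approx - 4886.7 i$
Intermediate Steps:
$\sqrt{-4 - 2} \left(5 + 2\right) \left(-285\right) = \sqrt{-6} \cdot 7 \left(-285\right) = i \sqrt{6} \cdot 7 \left(-285\right) = 7 i \sqrt{6} \left(-285\right) = - 1995 i \sqrt{6}$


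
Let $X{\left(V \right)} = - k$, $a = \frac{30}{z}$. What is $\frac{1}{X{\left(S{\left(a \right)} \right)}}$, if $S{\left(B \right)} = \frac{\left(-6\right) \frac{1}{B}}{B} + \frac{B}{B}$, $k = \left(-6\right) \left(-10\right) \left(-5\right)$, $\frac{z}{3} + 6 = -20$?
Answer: $\frac{1}{300} \approx 0.0033333$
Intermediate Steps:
$z = -78$ ($z = -18 + 3 \left(-20\right) = -18 - 60 = -78$)
$k = -300$ ($k = 60 \left(-5\right) = -300$)
$a = - \frac{5}{13}$ ($a = \frac{30}{-78} = 30 \left(- \frac{1}{78}\right) = - \frac{5}{13} \approx -0.38462$)
$S{\left(B \right)} = 1 - \frac{6}{B^{2}}$ ($S{\left(B \right)} = - \frac{6}{B^{2}} + 1 = 1 - \frac{6}{B^{2}}$)
$X{\left(V \right)} = 300$ ($X{\left(V \right)} = \left(-1\right) \left(-300\right) = 300$)
$\frac{1}{X{\left(S{\left(a \right)} \right)}} = \frac{1}{300}$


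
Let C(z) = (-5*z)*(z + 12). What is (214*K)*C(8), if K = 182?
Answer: -31158400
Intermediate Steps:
C(z) = -5*z*(12 + z) (C(z) = (-5*z)*(12 + z) = -5*z*(12 + z))
(214*K)*C(8) = (214*182)*(-5*8*(12 + 8)) = 38948*(-5*8*20) = 38948*(-800) = -31158400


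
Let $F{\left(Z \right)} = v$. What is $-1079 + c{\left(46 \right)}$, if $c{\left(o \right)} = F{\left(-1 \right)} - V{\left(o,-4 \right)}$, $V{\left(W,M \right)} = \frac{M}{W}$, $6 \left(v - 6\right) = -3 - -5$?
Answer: $- \frac{74008}{69} \approx -1072.6$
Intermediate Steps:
$v = \frac{19}{3}$ ($v = 6 + \frac{-3 - -5}{6} = 6 + \frac{-3 + 5}{6} = 6 + \frac{1}{6} \cdot 2 = 6 + \frac{1}{3} = \frac{19}{3} \approx 6.3333$)
$F{\left(Z \right)} = \frac{19}{3}$
$c{\left(o \right)} = \frac{19}{3} + \frac{4}{o}$ ($c{\left(o \right)} = \frac{19}{3} - - \frac{4}{o} = \frac{19}{3} + \frac{4}{o}$)
$-1079 + c{\left(46 \right)} = -1079 + \left(\frac{19}{3} + \frac{4}{46}\right) = -1079 + \left(\frac{19}{3} + 4 \cdot \frac{1}{46}\right) = -1079 + \left(\frac{19}{3} + \frac{2}{23}\right) = -1079 + \frac{443}{69} = - \frac{74008}{69}$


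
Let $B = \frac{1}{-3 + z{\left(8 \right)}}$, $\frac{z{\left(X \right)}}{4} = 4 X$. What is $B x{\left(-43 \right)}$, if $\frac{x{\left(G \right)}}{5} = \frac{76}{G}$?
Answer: $- \frac{76}{1075} \approx -0.070698$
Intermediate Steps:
$x{\left(G \right)} = \frac{380}{G}$ ($x{\left(G \right)} = 5 \frac{76}{G} = \frac{380}{G}$)
$z{\left(X \right)} = 16 X$ ($z{\left(X \right)} = 4 \cdot 4 X = 16 X$)
$B = \frac{1}{125}$ ($B = \frac{1}{-3 + 16 \cdot 8} = \frac{1}{-3 + 128} = \frac{1}{125} \approx 0.008$)
$B x{\left(-43 \right)} = \frac{380 \frac{1}{-43}}{125} = \frac{380 \left(- \frac{1}{43}\right)}{125} = \frac{1}{125} \left(- \frac{380}{43}\right) = - \frac{76}{1075}$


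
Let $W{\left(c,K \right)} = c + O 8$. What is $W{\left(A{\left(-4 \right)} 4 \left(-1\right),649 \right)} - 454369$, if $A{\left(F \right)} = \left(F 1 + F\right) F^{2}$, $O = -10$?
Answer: $-453937$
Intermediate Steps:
$A{\left(F \right)} = 2 F^{3}$ ($A{\left(F \right)} = \left(F + F\right) F^{2} = 2 F F^{2} = 2 F^{3}$)
$W{\left(c,K \right)} = -80 + c$ ($W{\left(c,K \right)} = c - 80 = -80 + c$)
$W{\left(A{\left(-4 \right)} 4 \left(-1\right),649 \right)} - 454369 = \left(-80 + 2 \left(-4\right)^{3} \cdot 4 \left(-1\right)\right) - 454369 = \left(-80 + 2 \left(-64\right) 4 \left(-1\right)\right) - 454369 = \left(-80 + \left(-128\right) 4 \left(-1\right)\right) - 454369 = \left(-80 - -512\right) - 454369 = \left(-80 + 512\right) - 454369 = 432 - 454369 = -453937$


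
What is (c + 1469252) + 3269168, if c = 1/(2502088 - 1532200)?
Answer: 4595736696961/969888 ≈ 4.7384e+6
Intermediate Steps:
c = 1/969888 ≈ 1.0310e-6
(c + 1469252) + 3269168 = (1/969888 + 1469252) + 3269168 = 1425009883777/969888 + 3269168 = 4595736696961/969888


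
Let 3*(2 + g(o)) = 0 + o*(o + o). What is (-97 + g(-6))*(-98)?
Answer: 7350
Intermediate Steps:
g(o) = -2 + 2*o**2/3 (g(o) = -2 + (0 + o*(o + o))/3 = -2 + (0 + o*(2*o))/3 = -2 + (0 + 2*o**2)/3 = -2 + (2*o**2)/3 = -2 + 2*o**2/3)
(-97 + g(-6))*(-98) = (-97 + (-2 + (2/3)*(-6)**2))*(-98) = (-97 + (-2 + (2/3)*36))*(-98) = (-97 + (-2 + 24))*(-98) = (-97 + 22)*(-98) = -75*(-98) = 7350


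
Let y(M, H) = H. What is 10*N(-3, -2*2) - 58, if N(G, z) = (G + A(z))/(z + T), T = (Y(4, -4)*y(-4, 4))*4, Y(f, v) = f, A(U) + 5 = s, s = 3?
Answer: -353/6 ≈ -58.833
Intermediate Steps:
A(U) = -2 (A(U) = -5 + 3 = -2)
T = 64 (T = (4*4)*4 = 16*4 = 64)
N(G, z) = (-2 + G)/(64 + z) (N(G, z) = (G - 2)/(z + 64) = (-2 + G)/(64 + z))
10*N(-3, -2*2) - 58 = 10*((-2 - 3)/(64 - 2*2)) - 58 = 10*(-5/(64 - 4)) - 58 = 10*(-5/60) - 58 = 10*((1/60)*(-5)) - 58 = 10*(-1/12) - 58 = -⅚ - 58 = -353/6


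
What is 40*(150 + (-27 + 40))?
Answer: 6520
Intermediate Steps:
40*(150 + (-27 + 40)) = 40*(150 + 13) = 40*163 = 6520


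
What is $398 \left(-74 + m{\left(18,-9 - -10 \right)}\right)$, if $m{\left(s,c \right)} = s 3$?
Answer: $-7960$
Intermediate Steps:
$m{\left(s,c \right)} = 3 s$
$398 \left(-74 + m{\left(18,-9 - -10 \right)}\right) = 398 \left(-74 + 3 \cdot 18\right) = 398 \left(-74 + 54\right) = 398 \left(-20\right) = -7960$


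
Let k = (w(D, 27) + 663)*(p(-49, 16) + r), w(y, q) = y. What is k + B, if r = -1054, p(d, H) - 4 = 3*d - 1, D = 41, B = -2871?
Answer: -846263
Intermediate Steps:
p(d, H) = 3 + 3*d (p(d, H) = 4 + (3*d - 1) = 4 + (-1 + 3*d) = 3 + 3*d)
k = -843392 (k = (41 + 663)*((3 + 3*(-49)) - 1054) = 704*((3 - 147) - 1054) = 704*(-144 - 1054) = 704*(-1198) = -843392)
k + B = -843392 - 2871 = -846263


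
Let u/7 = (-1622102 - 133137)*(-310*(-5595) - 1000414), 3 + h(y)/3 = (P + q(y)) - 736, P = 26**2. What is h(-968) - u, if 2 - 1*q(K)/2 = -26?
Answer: 9018860302207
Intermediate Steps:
P = 676
q(K) = 56 (q(K) = 4 - 2*(-26) = 4 + 52 = 56)
h(y) = -21 (h(y) = -9 + 3*((676 + 56) - 736) = -9 + 3*(732 - 736) = -9 + 3*(-4) = -9 - 12 = -21)
u = -9018860302228 (u = 7*((-1622102 - 133137)*(-310*(-5595) - 1000414)) = 7*(-1755239*(1734450 - 1000414)) = 7*(-1755239*734036) = 7*(-1288408614604) = -9018860302228)
h(-968) - u = -21 - 1*(-9018860302228) = -21 + 9018860302228 = 9018860302207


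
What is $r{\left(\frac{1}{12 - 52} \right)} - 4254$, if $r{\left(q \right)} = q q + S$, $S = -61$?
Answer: $- \frac{6903999}{1600} \approx -4315.0$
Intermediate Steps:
$r{\left(q \right)} = -61 + q^{2}$ ($r{\left(q \right)} = q q - 61 = q^{2} - 61 = -61 + q^{2}$)
$r{\left(\frac{1}{12 - 52} \right)} - 4254 = \left(-61 + \left(\frac{1}{12 - 52}\right)^{2}\right) - 4254 = \left(-61 + \left(\frac{1}{-40}\right)^{2}\right) - 4254 = \left(-61 + \left(- \frac{1}{40}\right)^{2}\right) - 4254 = \left(-61 + \frac{1}{1600}\right) - 4254 = - \frac{97599}{1600} - 4254 = - \frac{6903999}{1600}$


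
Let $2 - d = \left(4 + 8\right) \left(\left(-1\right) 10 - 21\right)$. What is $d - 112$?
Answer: $262$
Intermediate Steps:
$d = 374$ ($d = 2 - \left(4 + 8\right) \left(\left(-1\right) 10 - 21\right) = 2 - 12 \left(-10 - 21\right) = 2 - 12 \left(-31\right) = 2 - -372 = 2 + 372 = 374$)
$d - 112 = 374 - 112 = 262$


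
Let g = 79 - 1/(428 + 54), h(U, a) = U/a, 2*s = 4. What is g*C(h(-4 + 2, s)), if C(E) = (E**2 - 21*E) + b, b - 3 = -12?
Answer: 495001/482 ≈ 1027.0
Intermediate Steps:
s = 2 (s = (1/2)*4 = 2)
b = -9 (b = 3 - 12 = -9)
C(E) = -9 + E**2 - 21*E (C(E) = (E**2 - 21*E) - 9 = -9 + E**2 - 21*E)
g = 38077/482 (g = 79 - 1/482 = 38077/482 ≈ 78.998)
g*C(h(-4 + 2, s)) = 38077*(-9 + ((-4 + 2)/2)**2 - 21*(-4 + 2)/2)/482 = 38077*(-9 + (-2*1/2)**2 - (-42)/2)/482 = 38077*(-9 + (-1)**2 - 21*(-1))/482 = 38077*(-9 + 1 + 21)/482 = (38077/482)*13 = 495001/482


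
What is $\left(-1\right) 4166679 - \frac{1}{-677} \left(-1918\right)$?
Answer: $- \frac{2820843601}{677} \approx -4.1667 \cdot 10^{6}$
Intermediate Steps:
$\left(-1\right) 4166679 - \frac{1}{-677} \left(-1918\right) = -4166679 - \left(- \frac{1}{677}\right) \left(-1918\right) = -4166679 - \frac{1918}{677} = - \frac{2820843601}{677}$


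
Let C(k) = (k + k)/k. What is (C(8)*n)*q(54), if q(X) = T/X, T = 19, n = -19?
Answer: -361/27 ≈ -13.370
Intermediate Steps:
C(k) = 2 (C(k) = (2*k)/k = 2)
q(X) = 19/X
(C(8)*n)*q(54) = (2*(-19))*(19/54) = -722/54 = -38*19/54 = -361/27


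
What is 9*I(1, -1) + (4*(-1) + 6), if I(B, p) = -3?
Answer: -25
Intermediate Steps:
9*I(1, -1) + (4*(-1) + 6) = 9*(-3) + (4*(-1) + 6) = -27 + (-4 + 6) = -27 + 2 = -25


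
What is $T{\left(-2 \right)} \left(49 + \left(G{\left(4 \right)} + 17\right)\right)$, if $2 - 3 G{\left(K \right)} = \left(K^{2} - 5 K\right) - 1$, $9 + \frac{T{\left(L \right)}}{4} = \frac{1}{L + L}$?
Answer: $- \frac{7585}{3} \approx -2528.3$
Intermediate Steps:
$T{\left(L \right)} = -36 + \frac{2}{L}$ ($T{\left(L \right)} = -36 + \frac{4}{L + L} = -36 + \frac{4}{2 L} = -36 + 4 \frac{1}{2 L} = -36 + \frac{2}{L}$)
$G{\left(K \right)} = 1 - \frac{K^{2}}{3} + \frac{5 K}{3}$ ($G{\left(K \right)} = \frac{2}{3} - \frac{\left(K^{2} - 5 K\right) - 1}{3} = \frac{2}{3} - \frac{-1 + K^{2} - 5 K}{3} = \frac{2}{3} + \left(\frac{1}{3} - \frac{K^{2}}{3} + \frac{5 K}{3}\right) = 1 - \frac{K^{2}}{3} + \frac{5 K}{3}$)
$T{\left(-2 \right)} \left(49 + \left(G{\left(4 \right)} + 17\right)\right) = \left(-36 + \frac{2}{-2}\right) \left(49 + \left(\left(1 - \frac{4^{2}}{3} + \frac{5}{3} \cdot 4\right) + 17\right)\right) = \left(-36 + 2 \left(- \frac{1}{2}\right)\right) \left(49 + \left(\left(1 - \frac{16}{3} + \frac{20}{3}\right) + 17\right)\right) = \left(-36 - 1\right) \left(49 + \left(\left(1 - \frac{16}{3} + \frac{20}{3}\right) + 17\right)\right) = - 37 \left(49 + \left(\frac{7}{3} + 17\right)\right) = - 37 \left(49 + \frac{58}{3}\right) = \left(-37\right) \frac{205}{3} = - \frac{7585}{3}$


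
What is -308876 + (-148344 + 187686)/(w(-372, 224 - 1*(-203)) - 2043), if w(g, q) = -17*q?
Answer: -1436601947/4651 ≈ -3.0888e+5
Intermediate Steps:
-308876 + (-148344 + 187686)/(w(-372, 224 - 1*(-203)) - 2043) = -308876 + (-148344 + 187686)/(-17*(224 - 1*(-203)) - 2043) = -308876 + 39342/(-17*(224 + 203) - 2043) = -308876 + 39342/(-17*427 - 2043) = -308876 + 39342/(-7259 - 2043) = -308876 + 39342/(-9302) = -308876 + 39342*(-1/9302) = -308876 - 19671/4651 = -1436601947/4651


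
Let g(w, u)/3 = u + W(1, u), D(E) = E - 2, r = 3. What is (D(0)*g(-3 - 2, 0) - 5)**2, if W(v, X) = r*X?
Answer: 25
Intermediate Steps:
D(E) = -2 + E
W(v, X) = 3*X
g(w, u) = 12*u (g(w, u) = 3*(u + 3*u) = 3*(4*u) = 12*u)
(D(0)*g(-3 - 2, 0) - 5)**2 = ((-2 + 0)*(12*0) - 5)**2 = (-2*0 - 5)**2 = (0 - 5)**2 = (-5)**2 = 25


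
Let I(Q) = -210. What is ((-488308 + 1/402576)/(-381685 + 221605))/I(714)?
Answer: -196581081407/13533316876800 ≈ -0.014526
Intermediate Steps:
((-488308 + 1/402576)/(-381685 + 221605))/I(714) = ((-488308 + 1/402576)/(-381685 + 221605))/(-210) = ((-488308 + 1/402576)/(-160080))*(-1/210) = -196581081407/402576*(-1/160080)*(-1/210) = (196581081407/64444366080)*(-1/210) = -196581081407/13533316876800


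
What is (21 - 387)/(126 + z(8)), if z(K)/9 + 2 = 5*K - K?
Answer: -61/66 ≈ -0.92424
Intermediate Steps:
z(K) = -18 + 36*K (z(K) = -18 + 9*(5*K - K) = -18 + 9*(4*K) = -18 + 36*K)
(21 - 387)/(126 + z(8)) = (21 - 387)/(126 + (-18 + 36*8)) = -366/(126 + (-18 + 288)) = -366/(126 + 270) = -366/396 = -366*1/396 = -61/66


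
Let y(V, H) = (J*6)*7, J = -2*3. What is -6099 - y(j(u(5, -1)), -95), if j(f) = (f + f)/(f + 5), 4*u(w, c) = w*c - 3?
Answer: -5847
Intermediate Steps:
J = -6
u(w, c) = -¾ + c*w/4 (u(w, c) = (w*c - 3)/4 = (c*w - 3)/4 = (-3 + c*w)/4 = -¾ + c*w/4)
j(f) = 2*f/(5 + f) (j(f) = (2*f)/(5 + f) = 2*f/(5 + f))
y(V, H) = -252 (y(V, H) = -6*6*7 = -36*7 = -252)
-6099 - y(j(u(5, -1)), -95) = -6099 - 1*(-252) = -6099 + 252 = -5847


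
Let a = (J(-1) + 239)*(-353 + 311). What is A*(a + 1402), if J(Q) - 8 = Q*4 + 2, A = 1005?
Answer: -8932440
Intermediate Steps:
J(Q) = 10 + 4*Q (J(Q) = 8 + (Q*4 + 2) = 8 + (4*Q + 2) = 8 + (2 + 4*Q) = 10 + 4*Q)
a = -10290 (a = ((10 + 4*(-1)) + 239)*(-353 + 311) = ((10 - 4) + 239)*(-42) = (6 + 239)*(-42) = 245*(-42) = -10290)
A*(a + 1402) = 1005*(-10290 + 1402) = 1005*(-8888) = -8932440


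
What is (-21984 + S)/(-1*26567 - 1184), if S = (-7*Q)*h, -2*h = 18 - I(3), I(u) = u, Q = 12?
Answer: 21354/27751 ≈ 0.76949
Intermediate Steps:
h = -15/2 (h = -(18 - 1*3)/2 = -(18 - 3)/2 = -½*15 = -15/2 ≈ -7.5000)
S = 630 (S = -7*12*(-15/2) = -84*(-15/2) = 630)
(-21984 + S)/(-1*26567 - 1184) = (-21984 + 630)/(-1*26567 - 1184) = -21354/(-26567 - 1184) = -21354/(-27751) = -21354*(-1/27751) = 21354/27751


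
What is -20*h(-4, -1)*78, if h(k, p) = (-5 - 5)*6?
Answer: 93600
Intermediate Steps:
h(k, p) = -60 (h(k, p) = -10*6 = -60)
-20*h(-4, -1)*78 = -20*(-60)*78 = 1200*78 = 93600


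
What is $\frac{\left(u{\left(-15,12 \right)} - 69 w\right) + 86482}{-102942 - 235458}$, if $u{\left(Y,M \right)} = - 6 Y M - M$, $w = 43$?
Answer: $- \frac{84583}{338400} \approx -0.24995$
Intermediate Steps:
$u{\left(Y,M \right)} = - M - 6 M Y$ ($u{\left(Y,M \right)} = - 6 M Y - M = - M - 6 M Y$)
$\frac{\left(u{\left(-15,12 \right)} - 69 w\right) + 86482}{-102942 - 235458} = \frac{\left(\left(-1\right) 12 \left(1 + 6 \left(-15\right)\right) - 2967\right) + 86482}{-102942 - 235458} = \frac{\left(\left(-1\right) 12 \left(1 - 90\right) - 2967\right) + 86482}{-338400} = \left(\left(\left(-1\right) 12 \left(-89\right) - 2967\right) + 86482\right) \left(- \frac{1}{338400}\right) = \left(\left(1068 - 2967\right) + 86482\right) \left(- \frac{1}{338400}\right) = \left(-1899 + 86482\right) \left(- \frac{1}{338400}\right) = 84583 \left(- \frac{1}{338400}\right) = - \frac{84583}{338400}$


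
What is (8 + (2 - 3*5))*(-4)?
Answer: 20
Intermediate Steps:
(8 + (2 - 3*5))*(-4) = (8 + (2 - 15))*(-4) = (8 - 13)*(-4) = -5*(-4) = 20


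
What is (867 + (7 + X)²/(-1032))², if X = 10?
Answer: 800049747025/1065024 ≈ 7.5120e+5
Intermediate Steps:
(867 + (7 + X)²/(-1032))² = (867 + (7 + 10)²/(-1032))² = (867 + 17²*(-1/1032))² = (867 + 289*(-1/1032))² = (867 - 289/1032)² = (894455/1032)² = 800049747025/1065024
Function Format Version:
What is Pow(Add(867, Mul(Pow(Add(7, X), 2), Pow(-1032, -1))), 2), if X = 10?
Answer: Rational(800049747025, 1065024) ≈ 7.5120e+5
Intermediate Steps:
Pow(Add(867, Mul(Pow(Add(7, X), 2), Pow(-1032, -1))), 2) = Pow(Add(867, Mul(Pow(Add(7, 10), 2), Pow(-1032, -1))), 2) = Pow(Add(867, Mul(Pow(17, 2), Rational(-1, 1032))), 2) = Pow(Add(867, Mul(289, Rational(-1, 1032))), 2) = Pow(Add(867, Rational(-289, 1032)), 2) = Pow(Rational(894455, 1032), 2) = Rational(800049747025, 1065024)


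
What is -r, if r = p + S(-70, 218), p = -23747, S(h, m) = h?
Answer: 23817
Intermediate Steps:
r = -23817 (r = -23747 - 70 = -23817)
-r = -1*(-23817) = 23817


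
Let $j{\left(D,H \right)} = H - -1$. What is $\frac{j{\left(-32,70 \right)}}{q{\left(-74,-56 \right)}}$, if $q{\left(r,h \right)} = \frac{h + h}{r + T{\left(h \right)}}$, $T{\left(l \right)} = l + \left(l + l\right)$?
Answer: $\frac{8591}{56} \approx 153.41$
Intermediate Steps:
$j{\left(D,H \right)} = 1 + H$ ($j{\left(D,H \right)} = H + 1 = 1 + H$)
$T{\left(l \right)} = 3 l$ ($T{\left(l \right)} = l + 2 l = 3 l$)
$q{\left(r,h \right)} = \frac{2 h}{r + 3 h}$ ($q{\left(r,h \right)} = \frac{h + h}{r + 3 h} = \frac{2 h}{r + 3 h}$)
$\frac{j{\left(-32,70 \right)}}{q{\left(-74,-56 \right)}} = \frac{1 + 70}{2 \left(-56\right) \frac{1}{-74 + 3 \left(-56\right)}} = \frac{71}{2 \left(-56\right) \frac{1}{-74 - 168}} = \frac{71}{2 \left(-56\right) \frac{1}{-242}} = \frac{71}{2 \left(-56\right) \left(- \frac{1}{242}\right)} = \frac{71}{\frac{56}{121}} = 71 \cdot \frac{121}{56} = \frac{8591}{56}$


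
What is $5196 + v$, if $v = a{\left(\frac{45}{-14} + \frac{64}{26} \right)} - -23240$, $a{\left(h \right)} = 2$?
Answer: $28438$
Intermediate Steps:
$v = 23242$ ($v = 2 - -23240 = 2 + 23240 = 23242$)
$5196 + v = 5196 + 23242 = 28438$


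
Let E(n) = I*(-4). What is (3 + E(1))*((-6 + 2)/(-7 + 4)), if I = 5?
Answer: -68/3 ≈ -22.667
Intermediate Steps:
E(n) = -20 (E(n) = 5*(-4) = -20)
(3 + E(1))*((-6 + 2)/(-7 + 4)) = (3 - 20)*((-6 + 2)/(-7 + 4)) = -(-68)/(-3) = -(-68)*(-1)/3 = -17*4/3 = -68/3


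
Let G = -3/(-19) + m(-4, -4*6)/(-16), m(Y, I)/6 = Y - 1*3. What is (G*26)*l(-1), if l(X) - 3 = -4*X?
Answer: 38493/76 ≈ 506.49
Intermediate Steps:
m(Y, I) = -18 + 6*Y (m(Y, I) = 6*(Y - 1*3) = 6*(Y - 3) = 6*(-3 + Y) = -18 + 6*Y)
G = 423/152 (G = -3/(-19) + (-18 + 6*(-4))/(-16) = -3*(-1/19) + (-18 - 24)*(-1/16) = 3/19 - 42*(-1/16) = 3/19 + 21/8 = 423/152 ≈ 2.7829)
l(X) = 3 - 4*X
(G*26)*l(-1) = ((423/152)*26)*(3 - 4*(-1)) = 5499*(3 + 4)/76 = (5499/76)*7 = 38493/76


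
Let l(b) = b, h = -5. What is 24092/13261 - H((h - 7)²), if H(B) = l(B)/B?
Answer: 10831/13261 ≈ 0.81676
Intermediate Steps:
H(B) = 1 (H(B) = B/B = 1)
24092/13261 - H((h - 7)²) = 24092/13261 - 1*1 = 24092*(1/13261) - 1 = 24092/13261 - 1 = 10831/13261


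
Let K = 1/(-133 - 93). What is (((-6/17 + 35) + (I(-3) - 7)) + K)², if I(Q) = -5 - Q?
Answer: 9705993361/14760964 ≈ 657.54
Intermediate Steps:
K = -1/226 (K = 1/(-226) = -1/226 ≈ -0.0044248)
(((-6/17 + 35) + (I(-3) - 7)) + K)² = (((-6/17 + 35) + ((-5 - 1*(-3)) - 7)) - 1/226)² = (((-6*1/17 + 35) + ((-5 + 3) - 7)) - 1/226)² = (((-6/17 + 35) + (-2 - 7)) - 1/226)² = ((589/17 - 9) - 1/226)² = (436/17 - 1/226)² = (98519/3842)² = 9705993361/14760964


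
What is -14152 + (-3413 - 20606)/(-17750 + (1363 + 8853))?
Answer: -106597149/7534 ≈ -14149.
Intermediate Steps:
-14152 + (-3413 - 20606)/(-17750 + (1363 + 8853)) = -14152 - 24019/(-17750 + 10216) = -14152 - 24019/(-7534) = -14152 - 24019*(-1/7534) = -14152 + 24019/7534 = -106597149/7534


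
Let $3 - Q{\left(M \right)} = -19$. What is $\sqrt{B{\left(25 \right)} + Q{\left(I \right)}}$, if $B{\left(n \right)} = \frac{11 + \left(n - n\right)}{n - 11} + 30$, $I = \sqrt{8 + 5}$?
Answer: $\frac{\sqrt{10346}}{14} \approx 7.2654$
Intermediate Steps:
$I = \sqrt{13} \approx 3.6056$
$Q{\left(M \right)} = 22$ ($Q{\left(M \right)} = 3 - -19 = 3 + 19 = 22$)
$B{\left(n \right)} = 30 + \frac{11}{-11 + n}$ ($B{\left(n \right)} = \frac{11 + 0}{-11 + n} + 30 = \frac{11}{-11 + n} + 30 = 30 + \frac{11}{-11 + n}$)
$\sqrt{B{\left(25 \right)} + Q{\left(I \right)}} = \sqrt{\frac{-319 + 30 \cdot 25}{-11 + 25} + 22} = \sqrt{\frac{-319 + 750}{14} + 22} = \sqrt{\frac{1}{14} \cdot 431 + 22} = \sqrt{\frac{431}{14} + 22} = \sqrt{\frac{739}{14}} = \frac{\sqrt{10346}}{14}$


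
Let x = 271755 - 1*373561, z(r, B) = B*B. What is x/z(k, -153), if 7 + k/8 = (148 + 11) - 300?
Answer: -101806/23409 ≈ -4.3490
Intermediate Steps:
k = -1184 (k = -56 + 8*((148 + 11) - 300) = -56 + 8*(159 - 300) = -56 + 8*(-141) = -56 - 1128 = -1184)
z(r, B) = B²
x = -101806 (x = 271755 - 373561 = -101806)
x/z(k, -153) = -101806/((-153)²) = -101806/23409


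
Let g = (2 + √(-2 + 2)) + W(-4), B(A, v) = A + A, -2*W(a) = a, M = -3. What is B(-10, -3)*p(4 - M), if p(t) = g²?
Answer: -320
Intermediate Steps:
W(a) = -a/2
B(A, v) = 2*A
g = 4 (g = (2 + √(-2 + 2)) - ½*(-4) = (2 + √0) + 2 = (2 + 0) + 2 = 2 + 2 = 4)
p(t) = 16 (p(t) = 4² = 16)
B(-10, -3)*p(4 - M) = (2*(-10))*16 = -20*16 = -320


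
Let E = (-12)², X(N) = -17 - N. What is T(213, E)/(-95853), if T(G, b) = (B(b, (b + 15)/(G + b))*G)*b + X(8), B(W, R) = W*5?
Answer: -22083815/95853 ≈ -230.39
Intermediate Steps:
B(W, R) = 5*W
E = 144
T(G, b) = -25 + 5*G*b² (T(G, b) = ((5*b)*G)*b + (-17 - 1*8) = (5*G*b)*b + (-17 - 8) = 5*G*b² - 25 = -25 + 5*G*b²)
T(213, E)/(-95853) = (-25 + 5*213*144²)/(-95853) = (-25 + 5*213*20736)*(-1/95853) = (-25 + 22083840)*(-1/95853) = 22083815*(-1/95853) = -22083815/95853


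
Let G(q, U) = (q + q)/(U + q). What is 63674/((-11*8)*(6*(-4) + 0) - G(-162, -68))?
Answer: 3661255/121359 ≈ 30.169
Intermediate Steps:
G(q, U) = 2*q/(U + q) (G(q, U) = (2*q)/(U + q) = 2*q/(U + q))
63674/((-11*8)*(6*(-4) + 0) - G(-162, -68)) = 63674/((-11*8)*(6*(-4) + 0) - 2*(-162)/(-68 - 162)) = 63674/(-88*(-24 + 0) - 2*(-162)/(-230)) = 63674/(-88*(-24) - 2*(-162)*(-1)/230) = 63674/(2112 - 1*162/115) = 63674/(2112 - 162/115) = 63674/(242718/115) = 63674*(115/242718) = 3661255/121359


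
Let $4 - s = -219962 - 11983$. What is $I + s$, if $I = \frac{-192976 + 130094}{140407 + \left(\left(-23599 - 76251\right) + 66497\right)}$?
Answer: $\frac{12415502682}{53527} \approx 2.3195 \cdot 10^{5}$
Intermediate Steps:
$s = 231949$ ($s = 4 - \left(-219962 - 11983\right) = 4 - -231945 = 4 + 231945 = 231949$)
$I = - \frac{31441}{53527}$ ($I = - \frac{62882}{140407 + \left(-99850 + 66497\right)} = - \frac{62882}{140407 - 33353} = - \frac{62882}{107054} = \left(-62882\right) \frac{1}{107054} = - \frac{31441}{53527} \approx -0.58739$)
$I + s = - \frac{31441}{53527} + 231949 = \frac{12415502682}{53527}$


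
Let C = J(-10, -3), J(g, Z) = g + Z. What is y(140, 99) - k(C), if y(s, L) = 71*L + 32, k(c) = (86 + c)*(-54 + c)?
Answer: 11952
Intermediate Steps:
J(g, Z) = Z + g
C = -13 (C = -3 - 10 = -13)
k(c) = (-54 + c)*(86 + c)
y(s, L) = 32 + 71*L
y(140, 99) - k(C) = (32 + 71*99) - (-4644 + (-13)**2 + 32*(-13)) = (32 + 7029) - (-4644 + 169 - 416) = 7061 - 1*(-4891) = 7061 + 4891 = 11952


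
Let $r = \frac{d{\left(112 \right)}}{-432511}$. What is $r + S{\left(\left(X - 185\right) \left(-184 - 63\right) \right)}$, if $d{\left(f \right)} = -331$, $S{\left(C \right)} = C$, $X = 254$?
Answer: $- \frac{7371284642}{432511} \approx -17043.0$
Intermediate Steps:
$r = \frac{331}{432511}$ ($r = - \frac{331}{-432511} = \left(-331\right) \left(- \frac{1}{432511}\right) = \frac{331}{432511} \approx 0.0007653$)
$r + S{\left(\left(X - 185\right) \left(-184 - 63\right) \right)} = \frac{331}{432511} + \left(254 - 185\right) \left(-184 - 63\right) = \frac{331}{432511} + 69 \left(-247\right) = \frac{331}{432511} - 17043 = - \frac{7371284642}{432511}$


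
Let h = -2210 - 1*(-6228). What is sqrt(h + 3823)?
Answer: sqrt(7841) ≈ 88.549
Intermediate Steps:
h = 4018 (h = -2210 + 6228 = 4018)
sqrt(h + 3823) = sqrt(4018 + 3823) = sqrt(7841)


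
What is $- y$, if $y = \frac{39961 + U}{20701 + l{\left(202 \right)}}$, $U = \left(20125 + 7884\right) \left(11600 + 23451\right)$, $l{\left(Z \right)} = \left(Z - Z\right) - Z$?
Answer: $- \frac{327261140}{6833} \approx -47894.0$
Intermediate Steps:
$l{\left(Z \right)} = - Z$ ($l{\left(Z \right)} = 0 - Z = - Z$)
$U = 981743459$ ($U = 28009 \cdot 35051 = 981743459$)
$y = \frac{327261140}{6833}$ ($y = \frac{39961 + 981743459}{20701 - 202} = \frac{981783420}{20701 - 202} = \frac{981783420}{20499} = 981783420 \cdot \frac{1}{20499} = \frac{327261140}{6833} \approx 47894.0$)
$- y = \left(-1\right) \frac{327261140}{6833} = - \frac{327261140}{6833}$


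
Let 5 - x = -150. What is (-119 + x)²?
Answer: 1296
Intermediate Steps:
x = 155 (x = 5 - 1*(-150) = 5 + 150 = 155)
(-119 + x)² = (-119 + 155)² = 36² = 1296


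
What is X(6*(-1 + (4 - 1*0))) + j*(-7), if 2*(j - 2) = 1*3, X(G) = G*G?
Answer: 599/2 ≈ 299.50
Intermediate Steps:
X(G) = G²
j = 7/2 (j = 2 + (1*3)/2 = 2 + (½)*3 = 2 + 3/2 = 7/2 ≈ 3.5000)
X(6*(-1 + (4 - 1*0))) + j*(-7) = (6*(-1 + (4 - 1*0)))² + (7/2)*(-7) = (6*(-1 + (4 + 0)))² - 49/2 = (6*(-1 + 4))² - 49/2 = (6*3)² - 49/2 = 18² - 49/2 = 324 - 49/2 = 599/2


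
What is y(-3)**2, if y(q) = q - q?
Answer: 0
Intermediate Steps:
y(q) = 0
y(-3)**2 = 0**2 = 0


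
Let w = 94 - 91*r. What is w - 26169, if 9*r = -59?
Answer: -229306/9 ≈ -25478.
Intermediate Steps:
r = -59/9 (r = (1/9)*(-59) = -59/9 ≈ -6.5556)
w = 6215/9 (w = 94 - 91*(-59/9) = 94 + 5369/9 = 6215/9 ≈ 690.56)
w - 26169 = 6215/9 - 26169 = -229306/9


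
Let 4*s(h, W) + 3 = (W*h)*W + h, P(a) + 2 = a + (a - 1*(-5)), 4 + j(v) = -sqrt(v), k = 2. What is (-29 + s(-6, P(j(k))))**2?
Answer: 133129/16 + 4845*sqrt(2) ≈ 15172.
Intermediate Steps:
j(v) = -4 - sqrt(v)
P(a) = 3 + 2*a (P(a) = -2 + (a + (a - 1*(-5))) = -2 + (a + (a + 5)) = -2 + (a + (5 + a)) = -2 + (5 + 2*a) = 3 + 2*a)
s(h, W) = -3/4 + h/4 + h*W**2/4 (s(h, W) = -3/4 + ((W*h)*W + h)/4 = -3/4 + (h*W**2 + h)/4 = -3/4 + (h + h*W**2)/4 = -3/4 + (h/4 + h*W**2/4) = -3/4 + h/4 + h*W**2/4)
(-29 + s(-6, P(j(k))))**2 = (-29 + (-3/4 + (1/4)*(-6) + (1/4)*(-6)*(3 + 2*(-4 - sqrt(2)))**2))**2 = (-29 + (-3/4 - 3/2 + (1/4)*(-6)*(3 + (-8 - 2*sqrt(2)))**2))**2 = (-29 + (-3/4 - 3/2 + (1/4)*(-6)*(-5 - 2*sqrt(2))**2))**2 = (-29 + (-3/4 - 3/2 - 3*(-5 - 2*sqrt(2))**2/2))**2 = (-29 + (-9/4 - 3*(-5 - 2*sqrt(2))**2/2))**2 = (-125/4 - 3*(-5 - 2*sqrt(2))**2/2)**2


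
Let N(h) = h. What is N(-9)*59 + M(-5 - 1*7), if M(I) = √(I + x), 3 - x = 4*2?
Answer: -531 + I*√17 ≈ -531.0 + 4.1231*I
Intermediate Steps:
x = -5 (x = 3 - 4*2 = 3 - 1*8 = 3 - 8 = -5)
M(I) = √(-5 + I) (M(I) = √(I - 5) = √(-5 + I))
N(-9)*59 + M(-5 - 1*7) = -9*59 + √(-5 + (-5 - 1*7)) = -531 + √(-5 + (-5 - 7)) = -531 + √(-5 - 12) = -531 + √(-17) = -531 + I*√17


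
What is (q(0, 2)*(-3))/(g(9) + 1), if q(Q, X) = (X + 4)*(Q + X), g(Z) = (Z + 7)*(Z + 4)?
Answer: -36/209 ≈ -0.17225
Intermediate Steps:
g(Z) = (4 + Z)*(7 + Z) (g(Z) = (7 + Z)*(4 + Z) = (4 + Z)*(7 + Z))
q(Q, X) = (4 + X)*(Q + X)
(q(0, 2)*(-3))/(g(9) + 1) = ((2**2 + 4*0 + 4*2 + 0*2)*(-3))/((28 + 9**2 + 11*9) + 1) = ((4 + 0 + 8 + 0)*(-3))/((28 + 81 + 99) + 1) = (12*(-3))/(208 + 1) = -36/209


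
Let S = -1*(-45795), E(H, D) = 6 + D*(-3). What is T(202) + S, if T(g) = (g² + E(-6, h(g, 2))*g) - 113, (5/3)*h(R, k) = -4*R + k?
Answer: 1903798/5 ≈ 3.8076e+5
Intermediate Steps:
h(R, k) = -12*R/5 + 3*k/5 (h(R, k) = 3*(-4*R + k)/5 = 3*(k - 4*R)/5 = -12*R/5 + 3*k/5)
E(H, D) = 6 - 3*D
T(g) = -113 + g² + g*(12/5 + 36*g/5) (T(g) = (g² + (6 - 3*(-12*g/5 + (⅗)*2))*g) - 113 = (g² + (6 - 3*(-12*g/5 + 6/5))*g) - 113 = (g² + (6 - 3*(6/5 - 12*g/5))*g) - 113 = (g² + (6 + (-18/5 + 36*g/5))*g) - 113 = (g² + (12/5 + 36*g/5)*g) - 113 = (g² + g*(12/5 + 36*g/5)) - 113 = -113 + g² + g*(12/5 + 36*g/5))
S = 45795
T(202) + S = (-113 + (12/5)*202 + (41/5)*202²) + 45795 = (-113 + 2424/5 + (41/5)*40804) + 45795 = (-113 + 2424/5 + 1672964/5) + 45795 = 1674823/5 + 45795 = 1903798/5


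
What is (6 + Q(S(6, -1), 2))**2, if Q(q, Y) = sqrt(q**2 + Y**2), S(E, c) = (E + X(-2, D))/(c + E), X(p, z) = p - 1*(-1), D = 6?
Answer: (6 + sqrt(5))**2 ≈ 67.833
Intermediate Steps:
X(p, z) = 1 + p (X(p, z) = p + 1 = 1 + p)
S(E, c) = (-1 + E)/(E + c) (S(E, c) = (E + (1 - 2))/(c + E) = (E - 1)/(E + c) = (-1 + E)/(E + c))
Q(q, Y) = sqrt(Y**2 + q**2)
(6 + Q(S(6, -1), 2))**2 = (6 + sqrt(2**2 + ((-1 + 6)/(6 - 1))**2))**2 = (6 + sqrt(4 + (5/5)**2))**2 = (6 + sqrt(4 + ((1/5)*5)**2))**2 = (6 + sqrt(4 + 1**2))**2 = (6 + sqrt(4 + 1))**2 = (6 + sqrt(5))**2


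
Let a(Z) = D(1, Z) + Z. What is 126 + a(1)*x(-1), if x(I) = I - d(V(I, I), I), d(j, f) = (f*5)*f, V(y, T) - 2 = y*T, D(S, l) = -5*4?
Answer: 240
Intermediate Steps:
D(S, l) = -20
a(Z) = -20 + Z
V(y, T) = 2 + T*y (V(y, T) = 2 + y*T = 2 + T*y)
d(j, f) = 5*f**2 (d(j, f) = (5*f)*f = 5*f**2)
x(I) = I - 5*I**2
126 + a(1)*x(-1) = 126 + (-20 + 1)*(-(1 - 5*(-1))) = 126 - (-19)*(1 + 5) = 126 - (-19)*6 = 126 - 19*(-6) = 126 + 114 = 240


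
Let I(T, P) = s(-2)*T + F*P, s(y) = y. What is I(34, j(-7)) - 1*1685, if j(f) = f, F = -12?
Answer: -1669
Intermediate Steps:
I(T, P) = -12*P - 2*T (I(T, P) = -2*T - 12*P = -12*P - 2*T)
I(34, j(-7)) - 1*1685 = (-12*(-7) - 2*34) - 1*1685 = (84 - 68) - 1685 = 16 - 1685 = -1669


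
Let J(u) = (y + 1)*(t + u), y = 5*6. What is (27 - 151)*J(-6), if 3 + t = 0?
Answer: 34596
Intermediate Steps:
t = -3 (t = -3 + 0 = -3)
y = 30
J(u) = -93 + 31*u (J(u) = (30 + 1)*(-3 + u) = 31*(-3 + u) = -93 + 31*u)
(27 - 151)*J(-6) = (27 - 151)*(-93 + 31*(-6)) = -124*(-93 - 186) = -124*(-279) = 34596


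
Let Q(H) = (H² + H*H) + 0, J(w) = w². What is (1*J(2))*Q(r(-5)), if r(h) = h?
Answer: 200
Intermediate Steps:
Q(H) = 2*H² (Q(H) = (H² + H²) + 0 = 2*H² + 0 = 2*H²)
(1*J(2))*Q(r(-5)) = (1*2²)*(2*(-5)²) = (1*4)*(2*25) = 4*50 = 200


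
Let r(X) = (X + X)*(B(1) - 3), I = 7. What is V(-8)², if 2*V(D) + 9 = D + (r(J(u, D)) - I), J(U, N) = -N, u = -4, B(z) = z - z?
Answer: 1296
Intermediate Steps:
B(z) = 0
r(X) = -6*X (r(X) = (X + X)*(0 - 3) = (2*X)*(-3) = -6*X)
V(D) = -8 + 7*D/2 (V(D) = -9/2 + (D + (-(-6)*D - 1*7))/2 = -9/2 + (D + (6*D - 7))/2 = -9/2 + (D + (-7 + 6*D))/2 = -9/2 + (-7 + 7*D)/2 = -9/2 + (-7/2 + 7*D/2) = -8 + 7*D/2)
V(-8)² = (-8 + (7/2)*(-8))² = (-8 - 28)² = (-36)² = 1296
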